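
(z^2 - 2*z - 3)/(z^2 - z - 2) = (z - 3)/(z - 2)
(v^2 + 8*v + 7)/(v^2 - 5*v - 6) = (v + 7)/(v - 6)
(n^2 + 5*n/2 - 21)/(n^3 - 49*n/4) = 2*(n + 6)/(n*(2*n + 7))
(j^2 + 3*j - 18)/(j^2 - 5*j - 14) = (-j^2 - 3*j + 18)/(-j^2 + 5*j + 14)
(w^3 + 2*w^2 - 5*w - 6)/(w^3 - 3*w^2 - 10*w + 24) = (w + 1)/(w - 4)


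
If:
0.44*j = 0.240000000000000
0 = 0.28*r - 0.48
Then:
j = 0.55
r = 1.71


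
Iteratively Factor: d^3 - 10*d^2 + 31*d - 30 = (d - 3)*(d^2 - 7*d + 10) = (d - 3)*(d - 2)*(d - 5)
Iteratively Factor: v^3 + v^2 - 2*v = (v - 1)*(v^2 + 2*v) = v*(v - 1)*(v + 2)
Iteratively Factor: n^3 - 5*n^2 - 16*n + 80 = (n - 4)*(n^2 - n - 20) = (n - 5)*(n - 4)*(n + 4)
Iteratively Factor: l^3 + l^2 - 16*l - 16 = (l + 1)*(l^2 - 16) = (l + 1)*(l + 4)*(l - 4)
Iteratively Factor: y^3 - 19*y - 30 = (y + 3)*(y^2 - 3*y - 10) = (y - 5)*(y + 3)*(y + 2)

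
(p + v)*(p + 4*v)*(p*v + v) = p^3*v + 5*p^2*v^2 + p^2*v + 4*p*v^3 + 5*p*v^2 + 4*v^3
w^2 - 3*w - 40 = (w - 8)*(w + 5)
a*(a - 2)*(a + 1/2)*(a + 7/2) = a^4 + 2*a^3 - 25*a^2/4 - 7*a/2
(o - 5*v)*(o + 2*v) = o^2 - 3*o*v - 10*v^2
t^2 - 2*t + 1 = (t - 1)^2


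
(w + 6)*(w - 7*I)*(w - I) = w^3 + 6*w^2 - 8*I*w^2 - 7*w - 48*I*w - 42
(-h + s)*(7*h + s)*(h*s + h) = -7*h^3*s - 7*h^3 + 6*h^2*s^2 + 6*h^2*s + h*s^3 + h*s^2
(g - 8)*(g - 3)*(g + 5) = g^3 - 6*g^2 - 31*g + 120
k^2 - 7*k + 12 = (k - 4)*(k - 3)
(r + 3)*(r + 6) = r^2 + 9*r + 18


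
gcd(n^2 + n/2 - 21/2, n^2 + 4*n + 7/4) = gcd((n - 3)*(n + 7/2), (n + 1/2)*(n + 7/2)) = n + 7/2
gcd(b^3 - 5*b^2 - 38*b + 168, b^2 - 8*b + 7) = b - 7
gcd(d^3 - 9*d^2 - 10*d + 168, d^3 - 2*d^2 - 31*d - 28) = d^2 - 3*d - 28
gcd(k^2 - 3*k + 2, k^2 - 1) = k - 1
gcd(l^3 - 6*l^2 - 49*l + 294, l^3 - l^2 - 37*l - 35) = l - 7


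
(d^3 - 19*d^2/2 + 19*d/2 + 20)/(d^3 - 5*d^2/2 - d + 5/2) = (d - 8)/(d - 1)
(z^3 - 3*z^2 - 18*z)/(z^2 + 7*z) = (z^2 - 3*z - 18)/(z + 7)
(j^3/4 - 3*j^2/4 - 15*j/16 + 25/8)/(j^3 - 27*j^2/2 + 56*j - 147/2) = (4*j^3 - 12*j^2 - 15*j + 50)/(8*(2*j^3 - 27*j^2 + 112*j - 147))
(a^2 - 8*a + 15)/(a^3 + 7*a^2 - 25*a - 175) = (a - 3)/(a^2 + 12*a + 35)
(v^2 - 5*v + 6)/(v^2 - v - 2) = (v - 3)/(v + 1)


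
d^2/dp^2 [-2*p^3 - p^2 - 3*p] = -12*p - 2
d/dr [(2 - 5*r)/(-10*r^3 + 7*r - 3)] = (50*r^3 - 35*r - (5*r - 2)*(30*r^2 - 7) + 15)/(10*r^3 - 7*r + 3)^2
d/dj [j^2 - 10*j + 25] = 2*j - 10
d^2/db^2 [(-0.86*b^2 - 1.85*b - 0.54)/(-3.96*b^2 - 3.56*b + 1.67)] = (1.4210854715202e-14*b^4 + 33.774048*b^3 + 84.932496*b^2 + 119.082744*b + 47.623892)/(62.099136*b^6 + 167.479488*b^5 + 71.997552*b^4 - 96.139936*b^3 - 30.362604*b^2 + 29.785452*b - 4.657463)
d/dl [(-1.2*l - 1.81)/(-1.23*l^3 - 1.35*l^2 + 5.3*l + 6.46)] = (-2.952*l^3 - 8.2989*l^2 - 4.887*l + 1.841)/(1.5129*l^6 + 3.321*l^5 - 11.2155*l^4 - 30.2016*l^3 + 10.648*l^2 + 68.476*l + 41.7316)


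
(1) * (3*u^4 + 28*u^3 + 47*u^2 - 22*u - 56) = 3*u^4 + 28*u^3 + 47*u^2 - 22*u - 56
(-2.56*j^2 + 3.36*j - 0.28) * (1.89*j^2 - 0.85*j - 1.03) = -4.8384*j^4 + 8.5264*j^3 - 0.7484*j^2 - 3.2228*j + 0.2884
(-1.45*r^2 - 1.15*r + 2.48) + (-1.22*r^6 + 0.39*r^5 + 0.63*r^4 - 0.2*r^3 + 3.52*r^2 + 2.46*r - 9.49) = -1.22*r^6 + 0.39*r^5 + 0.63*r^4 - 0.2*r^3 + 2.07*r^2 + 1.31*r - 7.01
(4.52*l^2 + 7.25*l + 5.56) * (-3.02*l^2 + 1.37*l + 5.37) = -13.6504*l^4 - 15.7026*l^3 + 17.4137*l^2 + 46.5497*l + 29.8572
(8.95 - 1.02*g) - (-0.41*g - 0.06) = 9.01 - 0.61*g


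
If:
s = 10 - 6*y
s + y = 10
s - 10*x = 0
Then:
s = 10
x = 1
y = 0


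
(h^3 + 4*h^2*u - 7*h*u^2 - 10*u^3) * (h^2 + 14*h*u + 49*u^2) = h^5 + 18*h^4*u + 98*h^3*u^2 + 88*h^2*u^3 - 483*h*u^4 - 490*u^5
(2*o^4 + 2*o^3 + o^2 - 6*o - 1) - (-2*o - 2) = 2*o^4 + 2*o^3 + o^2 - 4*o + 1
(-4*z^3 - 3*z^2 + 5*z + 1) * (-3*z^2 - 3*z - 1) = 12*z^5 + 21*z^4 - 2*z^3 - 15*z^2 - 8*z - 1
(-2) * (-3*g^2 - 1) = 6*g^2 + 2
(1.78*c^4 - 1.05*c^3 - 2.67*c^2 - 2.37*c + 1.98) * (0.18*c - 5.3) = 0.3204*c^5 - 9.623*c^4 + 5.0844*c^3 + 13.7244*c^2 + 12.9174*c - 10.494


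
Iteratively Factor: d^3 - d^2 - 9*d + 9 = (d + 3)*(d^2 - 4*d + 3) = (d - 1)*(d + 3)*(d - 3)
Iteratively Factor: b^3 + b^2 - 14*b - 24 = (b + 2)*(b^2 - b - 12) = (b - 4)*(b + 2)*(b + 3)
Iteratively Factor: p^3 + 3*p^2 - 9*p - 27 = (p + 3)*(p^2 - 9) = (p - 3)*(p + 3)*(p + 3)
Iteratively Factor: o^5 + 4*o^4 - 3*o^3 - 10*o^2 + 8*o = (o - 1)*(o^4 + 5*o^3 + 2*o^2 - 8*o) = (o - 1)*(o + 2)*(o^3 + 3*o^2 - 4*o) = (o - 1)*(o + 2)*(o + 4)*(o^2 - o) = o*(o - 1)*(o + 2)*(o + 4)*(o - 1)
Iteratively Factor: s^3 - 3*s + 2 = (s - 1)*(s^2 + s - 2) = (s - 1)^2*(s + 2)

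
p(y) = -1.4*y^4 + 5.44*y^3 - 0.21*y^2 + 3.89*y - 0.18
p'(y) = -5.6*y^3 + 16.32*y^2 - 0.42*y + 3.89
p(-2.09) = -85.60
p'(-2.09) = 127.18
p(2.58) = 39.85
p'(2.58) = 15.27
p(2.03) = 28.58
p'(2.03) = 23.44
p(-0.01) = -0.22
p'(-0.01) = 3.90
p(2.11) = 30.45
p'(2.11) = 23.06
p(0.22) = 0.72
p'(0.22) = 4.53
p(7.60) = -2265.42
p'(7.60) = -1514.92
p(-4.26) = -902.19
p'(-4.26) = 734.78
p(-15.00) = -89340.78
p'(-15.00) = 22582.19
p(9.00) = -5201.82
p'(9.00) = -2760.37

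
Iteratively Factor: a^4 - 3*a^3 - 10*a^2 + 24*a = (a + 3)*(a^3 - 6*a^2 + 8*a) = a*(a + 3)*(a^2 - 6*a + 8) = a*(a - 4)*(a + 3)*(a - 2)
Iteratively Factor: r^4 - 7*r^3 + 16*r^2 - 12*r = (r - 3)*(r^3 - 4*r^2 + 4*r) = (r - 3)*(r - 2)*(r^2 - 2*r) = r*(r - 3)*(r - 2)*(r - 2)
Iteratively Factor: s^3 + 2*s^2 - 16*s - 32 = (s - 4)*(s^2 + 6*s + 8) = (s - 4)*(s + 4)*(s + 2)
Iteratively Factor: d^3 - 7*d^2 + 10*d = (d - 2)*(d^2 - 5*d) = d*(d - 2)*(d - 5)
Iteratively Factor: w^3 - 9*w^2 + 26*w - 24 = (w - 2)*(w^2 - 7*w + 12) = (w - 4)*(w - 2)*(w - 3)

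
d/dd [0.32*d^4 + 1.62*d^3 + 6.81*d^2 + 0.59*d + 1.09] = 1.28*d^3 + 4.86*d^2 + 13.62*d + 0.59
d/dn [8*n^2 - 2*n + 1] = 16*n - 2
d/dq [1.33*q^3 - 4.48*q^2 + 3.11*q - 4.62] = 3.99*q^2 - 8.96*q + 3.11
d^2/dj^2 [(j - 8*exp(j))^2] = -16*j*exp(j) + 256*exp(2*j) - 32*exp(j) + 2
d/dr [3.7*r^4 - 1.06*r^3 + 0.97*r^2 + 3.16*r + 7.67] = 14.8*r^3 - 3.18*r^2 + 1.94*r + 3.16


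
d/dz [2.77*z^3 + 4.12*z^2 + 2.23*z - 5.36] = 8.31*z^2 + 8.24*z + 2.23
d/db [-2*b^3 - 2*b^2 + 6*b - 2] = -6*b^2 - 4*b + 6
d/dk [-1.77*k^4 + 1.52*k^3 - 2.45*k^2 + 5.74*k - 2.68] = -7.08*k^3 + 4.56*k^2 - 4.9*k + 5.74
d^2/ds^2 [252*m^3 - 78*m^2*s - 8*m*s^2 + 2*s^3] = -16*m + 12*s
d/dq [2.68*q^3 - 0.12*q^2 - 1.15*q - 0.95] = 8.04*q^2 - 0.24*q - 1.15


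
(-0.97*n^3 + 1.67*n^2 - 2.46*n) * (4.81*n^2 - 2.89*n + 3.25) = -4.6657*n^5 + 10.836*n^4 - 19.8114*n^3 + 12.5369*n^2 - 7.995*n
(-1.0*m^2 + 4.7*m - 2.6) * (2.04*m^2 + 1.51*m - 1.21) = -2.04*m^4 + 8.078*m^3 + 3.003*m^2 - 9.613*m + 3.146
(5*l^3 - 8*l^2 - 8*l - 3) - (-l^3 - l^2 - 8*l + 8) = 6*l^3 - 7*l^2 - 11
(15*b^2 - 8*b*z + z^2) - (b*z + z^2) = 15*b^2 - 9*b*z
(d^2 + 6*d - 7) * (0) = 0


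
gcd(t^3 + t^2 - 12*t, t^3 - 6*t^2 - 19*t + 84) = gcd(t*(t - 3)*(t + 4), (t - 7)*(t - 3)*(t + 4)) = t^2 + t - 12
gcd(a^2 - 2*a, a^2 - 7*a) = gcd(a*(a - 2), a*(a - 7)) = a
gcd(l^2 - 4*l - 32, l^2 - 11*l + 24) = l - 8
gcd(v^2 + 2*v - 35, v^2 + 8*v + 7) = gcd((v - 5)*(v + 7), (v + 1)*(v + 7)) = v + 7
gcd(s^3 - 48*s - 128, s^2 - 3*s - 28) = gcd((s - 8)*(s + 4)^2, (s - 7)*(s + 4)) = s + 4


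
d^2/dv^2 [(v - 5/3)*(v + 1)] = 2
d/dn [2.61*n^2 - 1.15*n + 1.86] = 5.22*n - 1.15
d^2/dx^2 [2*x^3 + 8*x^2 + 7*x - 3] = 12*x + 16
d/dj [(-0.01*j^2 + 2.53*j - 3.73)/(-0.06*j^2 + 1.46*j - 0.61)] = (0.1372*j^2 - 0.4354*j + 3.9025)/(0.0036*j^4 - 0.1752*j^3 + 2.2048*j^2 - 1.7812*j + 0.3721)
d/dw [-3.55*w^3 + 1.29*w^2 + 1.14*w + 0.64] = -10.65*w^2 + 2.58*w + 1.14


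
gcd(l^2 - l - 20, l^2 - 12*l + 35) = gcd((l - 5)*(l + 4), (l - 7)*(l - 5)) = l - 5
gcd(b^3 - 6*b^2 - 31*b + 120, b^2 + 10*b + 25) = b + 5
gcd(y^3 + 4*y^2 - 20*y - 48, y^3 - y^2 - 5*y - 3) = 1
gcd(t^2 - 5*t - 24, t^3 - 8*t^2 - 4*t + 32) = t - 8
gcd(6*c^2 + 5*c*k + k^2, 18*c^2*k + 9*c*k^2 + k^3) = 3*c + k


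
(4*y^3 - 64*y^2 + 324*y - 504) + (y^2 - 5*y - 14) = 4*y^3 - 63*y^2 + 319*y - 518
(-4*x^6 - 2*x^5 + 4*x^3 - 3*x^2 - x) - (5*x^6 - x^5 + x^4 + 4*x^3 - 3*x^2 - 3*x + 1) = -9*x^6 - x^5 - x^4 + 2*x - 1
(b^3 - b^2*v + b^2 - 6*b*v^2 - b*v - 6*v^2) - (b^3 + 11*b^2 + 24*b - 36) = -b^2*v - 10*b^2 - 6*b*v^2 - b*v - 24*b - 6*v^2 + 36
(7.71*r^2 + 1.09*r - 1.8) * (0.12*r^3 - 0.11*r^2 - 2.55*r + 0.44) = 0.9252*r^5 - 0.7173*r^4 - 19.9964*r^3 + 0.8109*r^2 + 5.0696*r - 0.792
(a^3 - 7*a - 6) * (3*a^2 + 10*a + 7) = 3*a^5 + 10*a^4 - 14*a^3 - 88*a^2 - 109*a - 42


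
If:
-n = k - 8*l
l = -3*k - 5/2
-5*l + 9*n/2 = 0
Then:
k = -31/39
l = -3/26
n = -5/39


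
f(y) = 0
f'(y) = 0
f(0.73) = 0.00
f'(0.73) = 0.00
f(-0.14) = 0.00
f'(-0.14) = 0.00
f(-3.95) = 0.00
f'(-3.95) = 0.00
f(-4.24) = 0.00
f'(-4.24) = 0.00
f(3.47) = 0.00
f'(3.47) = 0.00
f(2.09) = 0.00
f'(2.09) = 0.00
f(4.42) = 0.00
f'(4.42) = 0.00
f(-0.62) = 0.00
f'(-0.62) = 0.00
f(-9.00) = 0.00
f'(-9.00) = 0.00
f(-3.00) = 0.00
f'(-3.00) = 0.00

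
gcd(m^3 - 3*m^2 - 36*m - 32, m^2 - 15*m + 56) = m - 8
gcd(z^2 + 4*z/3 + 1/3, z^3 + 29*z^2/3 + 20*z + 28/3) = 1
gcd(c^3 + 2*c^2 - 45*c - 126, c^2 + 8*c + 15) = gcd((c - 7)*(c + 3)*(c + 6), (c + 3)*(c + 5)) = c + 3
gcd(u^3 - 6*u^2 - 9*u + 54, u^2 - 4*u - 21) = u + 3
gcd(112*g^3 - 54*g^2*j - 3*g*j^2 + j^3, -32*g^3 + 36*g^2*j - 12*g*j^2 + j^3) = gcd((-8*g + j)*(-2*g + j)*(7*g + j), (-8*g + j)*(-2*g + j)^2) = 16*g^2 - 10*g*j + j^2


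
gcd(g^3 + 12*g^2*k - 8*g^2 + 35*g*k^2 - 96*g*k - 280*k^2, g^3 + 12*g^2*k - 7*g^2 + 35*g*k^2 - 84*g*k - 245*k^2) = g^2 + 12*g*k + 35*k^2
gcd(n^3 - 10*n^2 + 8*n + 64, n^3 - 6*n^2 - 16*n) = n^2 - 6*n - 16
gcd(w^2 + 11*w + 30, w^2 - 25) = w + 5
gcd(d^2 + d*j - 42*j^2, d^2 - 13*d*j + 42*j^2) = d - 6*j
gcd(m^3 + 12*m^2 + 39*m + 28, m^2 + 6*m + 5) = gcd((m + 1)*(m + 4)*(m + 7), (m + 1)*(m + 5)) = m + 1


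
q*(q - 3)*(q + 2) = q^3 - q^2 - 6*q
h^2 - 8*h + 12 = (h - 6)*(h - 2)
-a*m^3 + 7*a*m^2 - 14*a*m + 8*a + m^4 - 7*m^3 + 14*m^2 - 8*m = (-a + m)*(m - 4)*(m - 2)*(m - 1)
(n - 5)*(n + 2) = n^2 - 3*n - 10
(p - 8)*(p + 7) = p^2 - p - 56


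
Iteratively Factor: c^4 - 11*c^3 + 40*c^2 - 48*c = (c - 4)*(c^3 - 7*c^2 + 12*c) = (c - 4)*(c - 3)*(c^2 - 4*c) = (c - 4)^2*(c - 3)*(c)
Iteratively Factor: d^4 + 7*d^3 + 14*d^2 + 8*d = (d + 2)*(d^3 + 5*d^2 + 4*d) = (d + 1)*(d + 2)*(d^2 + 4*d) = (d + 1)*(d + 2)*(d + 4)*(d)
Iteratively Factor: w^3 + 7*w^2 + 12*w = (w + 3)*(w^2 + 4*w) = w*(w + 3)*(w + 4)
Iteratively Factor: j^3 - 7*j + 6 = (j - 2)*(j^2 + 2*j - 3) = (j - 2)*(j - 1)*(j + 3)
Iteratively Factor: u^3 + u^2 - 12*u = (u + 4)*(u^2 - 3*u) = u*(u + 4)*(u - 3)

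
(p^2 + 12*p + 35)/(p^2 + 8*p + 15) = (p + 7)/(p + 3)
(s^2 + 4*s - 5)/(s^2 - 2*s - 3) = (-s^2 - 4*s + 5)/(-s^2 + 2*s + 3)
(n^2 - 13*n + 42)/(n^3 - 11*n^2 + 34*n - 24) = (n - 7)/(n^2 - 5*n + 4)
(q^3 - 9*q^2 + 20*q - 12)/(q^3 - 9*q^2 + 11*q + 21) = (q^3 - 9*q^2 + 20*q - 12)/(q^3 - 9*q^2 + 11*q + 21)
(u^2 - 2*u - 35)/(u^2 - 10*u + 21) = (u + 5)/(u - 3)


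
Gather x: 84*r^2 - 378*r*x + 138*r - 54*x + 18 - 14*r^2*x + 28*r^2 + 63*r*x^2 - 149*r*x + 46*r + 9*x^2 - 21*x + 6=112*r^2 + 184*r + x^2*(63*r + 9) + x*(-14*r^2 - 527*r - 75) + 24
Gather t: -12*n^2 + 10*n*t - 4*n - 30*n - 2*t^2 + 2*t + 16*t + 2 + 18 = -12*n^2 - 34*n - 2*t^2 + t*(10*n + 18) + 20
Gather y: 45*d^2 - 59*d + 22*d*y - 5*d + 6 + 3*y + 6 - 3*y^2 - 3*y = 45*d^2 + 22*d*y - 64*d - 3*y^2 + 12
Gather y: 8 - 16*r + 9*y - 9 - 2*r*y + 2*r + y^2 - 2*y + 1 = -14*r + y^2 + y*(7 - 2*r)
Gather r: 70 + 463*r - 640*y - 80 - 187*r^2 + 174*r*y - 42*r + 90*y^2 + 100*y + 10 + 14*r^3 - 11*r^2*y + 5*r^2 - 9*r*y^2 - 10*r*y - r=14*r^3 + r^2*(-11*y - 182) + r*(-9*y^2 + 164*y + 420) + 90*y^2 - 540*y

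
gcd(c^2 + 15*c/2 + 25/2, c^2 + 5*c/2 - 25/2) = c + 5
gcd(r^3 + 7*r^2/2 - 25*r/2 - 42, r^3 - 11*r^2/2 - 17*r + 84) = r^2 + r/2 - 14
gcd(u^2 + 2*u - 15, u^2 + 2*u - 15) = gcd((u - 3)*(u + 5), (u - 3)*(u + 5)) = u^2 + 2*u - 15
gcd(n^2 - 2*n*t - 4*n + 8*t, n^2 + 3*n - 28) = n - 4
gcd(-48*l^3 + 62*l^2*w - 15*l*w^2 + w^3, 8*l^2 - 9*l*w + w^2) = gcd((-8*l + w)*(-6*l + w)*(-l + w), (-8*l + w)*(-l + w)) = 8*l^2 - 9*l*w + w^2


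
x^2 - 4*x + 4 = (x - 2)^2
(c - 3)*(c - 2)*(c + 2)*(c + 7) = c^4 + 4*c^3 - 25*c^2 - 16*c + 84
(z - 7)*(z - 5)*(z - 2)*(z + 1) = z^4 - 13*z^3 + 45*z^2 - 11*z - 70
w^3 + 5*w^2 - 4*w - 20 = (w - 2)*(w + 2)*(w + 5)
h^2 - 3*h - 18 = (h - 6)*(h + 3)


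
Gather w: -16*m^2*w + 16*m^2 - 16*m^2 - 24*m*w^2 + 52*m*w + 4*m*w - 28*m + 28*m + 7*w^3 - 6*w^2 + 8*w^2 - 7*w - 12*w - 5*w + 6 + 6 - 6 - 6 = 7*w^3 + w^2*(2 - 24*m) + w*(-16*m^2 + 56*m - 24)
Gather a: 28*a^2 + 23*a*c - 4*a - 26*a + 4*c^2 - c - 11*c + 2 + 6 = 28*a^2 + a*(23*c - 30) + 4*c^2 - 12*c + 8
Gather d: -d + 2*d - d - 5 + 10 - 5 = 0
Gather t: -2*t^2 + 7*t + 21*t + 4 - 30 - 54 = -2*t^2 + 28*t - 80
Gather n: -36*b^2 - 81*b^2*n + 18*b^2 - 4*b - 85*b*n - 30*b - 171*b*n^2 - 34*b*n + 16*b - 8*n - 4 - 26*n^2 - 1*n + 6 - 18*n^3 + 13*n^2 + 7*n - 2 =-18*b^2 - 18*b - 18*n^3 + n^2*(-171*b - 13) + n*(-81*b^2 - 119*b - 2)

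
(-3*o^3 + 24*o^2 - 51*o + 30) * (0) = 0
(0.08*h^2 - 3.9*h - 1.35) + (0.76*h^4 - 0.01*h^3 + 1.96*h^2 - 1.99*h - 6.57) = 0.76*h^4 - 0.01*h^3 + 2.04*h^2 - 5.89*h - 7.92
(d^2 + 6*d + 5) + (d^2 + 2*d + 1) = 2*d^2 + 8*d + 6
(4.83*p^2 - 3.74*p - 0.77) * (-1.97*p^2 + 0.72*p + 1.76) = -9.5151*p^4 + 10.8454*p^3 + 7.3249*p^2 - 7.1368*p - 1.3552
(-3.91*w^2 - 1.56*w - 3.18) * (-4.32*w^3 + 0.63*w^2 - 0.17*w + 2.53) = 16.8912*w^5 + 4.2759*w^4 + 13.4195*w^3 - 11.6305*w^2 - 3.4062*w - 8.0454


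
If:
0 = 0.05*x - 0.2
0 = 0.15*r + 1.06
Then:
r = -7.07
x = 4.00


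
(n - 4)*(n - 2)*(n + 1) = n^3 - 5*n^2 + 2*n + 8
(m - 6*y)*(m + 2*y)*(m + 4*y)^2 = m^4 + 4*m^3*y - 28*m^2*y^2 - 160*m*y^3 - 192*y^4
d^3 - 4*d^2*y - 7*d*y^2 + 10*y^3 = (d - 5*y)*(d - y)*(d + 2*y)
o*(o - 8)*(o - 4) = o^3 - 12*o^2 + 32*o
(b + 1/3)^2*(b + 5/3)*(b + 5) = b^4 + 22*b^3/3 + 116*b^2/9 + 170*b/27 + 25/27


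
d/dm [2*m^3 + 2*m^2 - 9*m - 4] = 6*m^2 + 4*m - 9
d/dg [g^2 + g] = 2*g + 1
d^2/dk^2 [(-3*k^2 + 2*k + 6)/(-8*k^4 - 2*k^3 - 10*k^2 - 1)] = 2*(576*k^8 - 624*k^7 - 4324*k^6 - 1944*k^5 - 4872*k^4 - 1042*k^3 - 1578*k^2 + 96*k + 63)/(512*k^12 + 384*k^11 + 2016*k^10 + 968*k^9 + 2712*k^8 + 696*k^7 + 1492*k^6 + 120*k^5 + 324*k^4 + 6*k^3 + 30*k^2 + 1)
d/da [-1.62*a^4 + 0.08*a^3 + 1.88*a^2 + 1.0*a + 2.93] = -6.48*a^3 + 0.24*a^2 + 3.76*a + 1.0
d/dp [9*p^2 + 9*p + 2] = 18*p + 9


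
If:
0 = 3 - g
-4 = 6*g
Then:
No Solution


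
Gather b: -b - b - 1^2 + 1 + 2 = 2 - 2*b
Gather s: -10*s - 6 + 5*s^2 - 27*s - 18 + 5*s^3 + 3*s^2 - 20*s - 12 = 5*s^3 + 8*s^2 - 57*s - 36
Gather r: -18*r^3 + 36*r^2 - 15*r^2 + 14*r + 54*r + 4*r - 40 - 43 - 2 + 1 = -18*r^3 + 21*r^2 + 72*r - 84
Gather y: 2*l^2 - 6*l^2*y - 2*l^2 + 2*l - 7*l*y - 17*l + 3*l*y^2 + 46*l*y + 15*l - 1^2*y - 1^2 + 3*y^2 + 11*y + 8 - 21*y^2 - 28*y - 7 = y^2*(3*l - 18) + y*(-6*l^2 + 39*l - 18)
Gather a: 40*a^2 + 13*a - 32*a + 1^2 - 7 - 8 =40*a^2 - 19*a - 14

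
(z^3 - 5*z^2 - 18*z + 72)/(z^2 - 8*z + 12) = (z^2 + z - 12)/(z - 2)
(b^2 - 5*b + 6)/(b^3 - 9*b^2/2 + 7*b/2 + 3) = 2/(2*b + 1)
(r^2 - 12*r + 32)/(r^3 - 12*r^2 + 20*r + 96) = (r - 4)/(r^2 - 4*r - 12)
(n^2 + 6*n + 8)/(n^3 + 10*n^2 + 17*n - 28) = (n + 2)/(n^2 + 6*n - 7)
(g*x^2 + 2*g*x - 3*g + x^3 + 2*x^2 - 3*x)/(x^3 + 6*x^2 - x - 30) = (g*x - g + x^2 - x)/(x^2 + 3*x - 10)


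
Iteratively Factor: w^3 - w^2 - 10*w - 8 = (w - 4)*(w^2 + 3*w + 2) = (w - 4)*(w + 1)*(w + 2)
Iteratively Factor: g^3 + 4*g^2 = (g + 4)*(g^2) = g*(g + 4)*(g)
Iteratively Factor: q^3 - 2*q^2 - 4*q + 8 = (q - 2)*(q^2 - 4) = (q - 2)^2*(q + 2)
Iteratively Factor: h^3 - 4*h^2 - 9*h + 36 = (h - 3)*(h^2 - h - 12) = (h - 3)*(h + 3)*(h - 4)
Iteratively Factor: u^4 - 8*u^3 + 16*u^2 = (u)*(u^3 - 8*u^2 + 16*u) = u^2*(u^2 - 8*u + 16) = u^2*(u - 4)*(u - 4)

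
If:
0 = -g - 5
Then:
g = -5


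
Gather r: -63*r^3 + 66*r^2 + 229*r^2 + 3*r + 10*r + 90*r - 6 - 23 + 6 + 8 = -63*r^3 + 295*r^2 + 103*r - 15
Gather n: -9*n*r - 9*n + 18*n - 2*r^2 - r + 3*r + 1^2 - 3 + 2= n*(9 - 9*r) - 2*r^2 + 2*r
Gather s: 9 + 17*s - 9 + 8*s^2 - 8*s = 8*s^2 + 9*s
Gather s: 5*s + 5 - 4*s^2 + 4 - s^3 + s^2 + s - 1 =-s^3 - 3*s^2 + 6*s + 8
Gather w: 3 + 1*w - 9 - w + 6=0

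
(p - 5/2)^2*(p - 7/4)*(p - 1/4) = p^4 - 7*p^3 + 267*p^2/16 - 235*p/16 + 175/64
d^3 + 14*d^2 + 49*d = d*(d + 7)^2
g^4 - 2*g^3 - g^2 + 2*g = g*(g - 2)*(g - 1)*(g + 1)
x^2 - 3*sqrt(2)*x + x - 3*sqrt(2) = (x + 1)*(x - 3*sqrt(2))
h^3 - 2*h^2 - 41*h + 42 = (h - 7)*(h - 1)*(h + 6)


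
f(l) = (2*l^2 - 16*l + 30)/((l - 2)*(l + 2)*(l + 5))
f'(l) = (4*l - 16)/((l - 2)*(l + 2)*(l + 5)) - (2*l^2 - 16*l + 30)/((l - 2)*(l + 2)*(l + 5)^2) - (2*l^2 - 16*l + 30)/((l - 2)*(l + 2)^2*(l + 5)) - (2*l^2 - 16*l + 30)/((l - 2)^2*(l + 2)*(l + 5))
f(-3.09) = 9.30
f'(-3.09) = 2.81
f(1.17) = -0.86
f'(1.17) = 0.07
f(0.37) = -1.17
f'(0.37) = 0.69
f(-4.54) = 18.83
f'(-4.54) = -35.11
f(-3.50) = 8.93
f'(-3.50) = -0.80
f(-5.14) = -52.59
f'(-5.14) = -388.14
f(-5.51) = -13.31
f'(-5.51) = -28.82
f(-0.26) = -1.84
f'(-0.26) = 1.55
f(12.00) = 0.05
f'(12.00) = 0.00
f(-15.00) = -0.33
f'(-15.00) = -0.04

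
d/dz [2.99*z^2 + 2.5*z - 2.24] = 5.98*z + 2.5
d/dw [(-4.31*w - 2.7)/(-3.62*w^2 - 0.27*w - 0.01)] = (15.6022*w^2 + 1.1637*w - (4.31*w + 2.7)*(7.24*w + 0.27) + 0.0431)/(3.62*w^2 + 0.27*w + 0.01)^2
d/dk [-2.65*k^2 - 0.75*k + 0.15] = -5.3*k - 0.75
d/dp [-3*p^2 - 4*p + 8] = -6*p - 4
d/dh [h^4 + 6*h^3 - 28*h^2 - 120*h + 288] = 4*h^3 + 18*h^2 - 56*h - 120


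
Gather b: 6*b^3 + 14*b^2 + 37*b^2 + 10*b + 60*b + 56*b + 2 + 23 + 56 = 6*b^3 + 51*b^2 + 126*b + 81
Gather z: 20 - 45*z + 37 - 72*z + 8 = 65 - 117*z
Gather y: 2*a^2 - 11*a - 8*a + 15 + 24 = 2*a^2 - 19*a + 39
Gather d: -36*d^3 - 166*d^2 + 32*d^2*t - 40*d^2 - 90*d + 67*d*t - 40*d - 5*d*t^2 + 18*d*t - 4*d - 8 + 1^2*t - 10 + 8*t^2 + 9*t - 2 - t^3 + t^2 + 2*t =-36*d^3 + d^2*(32*t - 206) + d*(-5*t^2 + 85*t - 134) - t^3 + 9*t^2 + 12*t - 20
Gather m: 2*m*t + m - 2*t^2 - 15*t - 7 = m*(2*t + 1) - 2*t^2 - 15*t - 7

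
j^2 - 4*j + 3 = (j - 3)*(j - 1)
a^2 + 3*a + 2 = (a + 1)*(a + 2)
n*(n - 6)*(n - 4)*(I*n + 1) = I*n^4 + n^3 - 10*I*n^3 - 10*n^2 + 24*I*n^2 + 24*n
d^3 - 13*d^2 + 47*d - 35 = (d - 7)*(d - 5)*(d - 1)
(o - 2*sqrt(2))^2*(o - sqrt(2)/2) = o^3 - 9*sqrt(2)*o^2/2 + 12*o - 4*sqrt(2)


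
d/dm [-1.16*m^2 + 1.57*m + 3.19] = 1.57 - 2.32*m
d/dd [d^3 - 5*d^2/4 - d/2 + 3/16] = 3*d^2 - 5*d/2 - 1/2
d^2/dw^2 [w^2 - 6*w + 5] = 2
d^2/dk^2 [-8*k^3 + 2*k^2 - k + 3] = 4 - 48*k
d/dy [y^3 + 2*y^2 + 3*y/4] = 3*y^2 + 4*y + 3/4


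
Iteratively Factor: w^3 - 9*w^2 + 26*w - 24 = (w - 3)*(w^2 - 6*w + 8) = (w - 4)*(w - 3)*(w - 2)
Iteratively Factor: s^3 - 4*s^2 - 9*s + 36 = (s - 3)*(s^2 - s - 12) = (s - 3)*(s + 3)*(s - 4)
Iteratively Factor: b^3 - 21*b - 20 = (b + 4)*(b^2 - 4*b - 5) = (b + 1)*(b + 4)*(b - 5)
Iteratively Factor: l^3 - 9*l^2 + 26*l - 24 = (l - 4)*(l^2 - 5*l + 6) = (l - 4)*(l - 2)*(l - 3)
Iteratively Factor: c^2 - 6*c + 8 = (c - 4)*(c - 2)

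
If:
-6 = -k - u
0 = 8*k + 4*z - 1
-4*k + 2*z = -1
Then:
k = 3/16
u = 93/16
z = -1/8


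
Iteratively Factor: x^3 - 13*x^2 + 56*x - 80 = (x - 5)*(x^2 - 8*x + 16) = (x - 5)*(x - 4)*(x - 4)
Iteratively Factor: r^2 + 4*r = (r)*(r + 4)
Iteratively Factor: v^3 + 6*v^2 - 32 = (v - 2)*(v^2 + 8*v + 16) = (v - 2)*(v + 4)*(v + 4)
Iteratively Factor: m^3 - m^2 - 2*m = (m - 2)*(m^2 + m) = (m - 2)*(m + 1)*(m)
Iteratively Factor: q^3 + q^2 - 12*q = (q + 4)*(q^2 - 3*q) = q*(q + 4)*(q - 3)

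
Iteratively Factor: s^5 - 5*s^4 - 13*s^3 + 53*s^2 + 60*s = (s)*(s^4 - 5*s^3 - 13*s^2 + 53*s + 60) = s*(s - 4)*(s^3 - s^2 - 17*s - 15) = s*(s - 5)*(s - 4)*(s^2 + 4*s + 3) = s*(s - 5)*(s - 4)*(s + 1)*(s + 3)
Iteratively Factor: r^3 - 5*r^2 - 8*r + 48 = (r + 3)*(r^2 - 8*r + 16) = (r - 4)*(r + 3)*(r - 4)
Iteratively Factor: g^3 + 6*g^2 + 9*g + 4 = (g + 1)*(g^2 + 5*g + 4) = (g + 1)*(g + 4)*(g + 1)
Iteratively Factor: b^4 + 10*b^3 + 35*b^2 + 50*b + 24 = (b + 2)*(b^3 + 8*b^2 + 19*b + 12) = (b + 2)*(b + 3)*(b^2 + 5*b + 4) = (b + 1)*(b + 2)*(b + 3)*(b + 4)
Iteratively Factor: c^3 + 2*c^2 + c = (c + 1)*(c^2 + c) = c*(c + 1)*(c + 1)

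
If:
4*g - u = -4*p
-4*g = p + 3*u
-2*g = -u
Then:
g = 0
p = 0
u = 0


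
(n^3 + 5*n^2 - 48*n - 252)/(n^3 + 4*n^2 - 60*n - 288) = (n - 7)/(n - 8)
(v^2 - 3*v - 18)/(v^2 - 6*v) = (v + 3)/v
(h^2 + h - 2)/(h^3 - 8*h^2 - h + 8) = (h + 2)/(h^2 - 7*h - 8)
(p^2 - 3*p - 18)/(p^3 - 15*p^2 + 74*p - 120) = (p + 3)/(p^2 - 9*p + 20)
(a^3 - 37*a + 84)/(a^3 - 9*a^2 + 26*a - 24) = (a + 7)/(a - 2)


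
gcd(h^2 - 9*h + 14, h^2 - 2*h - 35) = h - 7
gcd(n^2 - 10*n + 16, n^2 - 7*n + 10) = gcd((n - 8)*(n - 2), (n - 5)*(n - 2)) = n - 2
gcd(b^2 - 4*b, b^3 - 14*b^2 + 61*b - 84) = b - 4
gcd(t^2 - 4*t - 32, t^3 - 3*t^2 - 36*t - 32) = t^2 - 4*t - 32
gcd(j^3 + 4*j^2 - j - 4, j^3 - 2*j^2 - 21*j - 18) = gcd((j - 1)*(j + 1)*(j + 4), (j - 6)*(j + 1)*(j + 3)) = j + 1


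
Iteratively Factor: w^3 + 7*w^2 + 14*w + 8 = (w + 2)*(w^2 + 5*w + 4) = (w + 2)*(w + 4)*(w + 1)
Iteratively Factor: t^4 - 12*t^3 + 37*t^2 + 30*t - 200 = (t - 5)*(t^3 - 7*t^2 + 2*t + 40) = (t - 5)*(t - 4)*(t^2 - 3*t - 10) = (t - 5)*(t - 4)*(t + 2)*(t - 5)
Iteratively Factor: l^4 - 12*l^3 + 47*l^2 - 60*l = (l - 5)*(l^3 - 7*l^2 + 12*l) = l*(l - 5)*(l^2 - 7*l + 12) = l*(l - 5)*(l - 3)*(l - 4)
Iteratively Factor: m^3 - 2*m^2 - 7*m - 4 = (m + 1)*(m^2 - 3*m - 4) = (m - 4)*(m + 1)*(m + 1)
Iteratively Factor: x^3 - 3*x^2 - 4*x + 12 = (x - 3)*(x^2 - 4) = (x - 3)*(x + 2)*(x - 2)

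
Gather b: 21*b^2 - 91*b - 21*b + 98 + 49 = 21*b^2 - 112*b + 147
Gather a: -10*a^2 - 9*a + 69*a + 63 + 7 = -10*a^2 + 60*a + 70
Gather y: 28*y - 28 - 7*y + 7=21*y - 21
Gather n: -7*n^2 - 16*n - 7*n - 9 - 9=-7*n^2 - 23*n - 18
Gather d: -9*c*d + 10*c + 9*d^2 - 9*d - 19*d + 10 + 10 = 10*c + 9*d^2 + d*(-9*c - 28) + 20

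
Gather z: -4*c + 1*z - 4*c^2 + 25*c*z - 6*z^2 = -4*c^2 - 4*c - 6*z^2 + z*(25*c + 1)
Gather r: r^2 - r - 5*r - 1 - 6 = r^2 - 6*r - 7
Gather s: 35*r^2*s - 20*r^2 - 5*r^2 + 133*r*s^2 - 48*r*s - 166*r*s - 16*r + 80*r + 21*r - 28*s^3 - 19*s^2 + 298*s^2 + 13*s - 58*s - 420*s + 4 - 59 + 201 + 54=-25*r^2 + 85*r - 28*s^3 + s^2*(133*r + 279) + s*(35*r^2 - 214*r - 465) + 200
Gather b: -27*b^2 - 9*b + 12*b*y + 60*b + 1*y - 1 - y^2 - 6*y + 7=-27*b^2 + b*(12*y + 51) - y^2 - 5*y + 6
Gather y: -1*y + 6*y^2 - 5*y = 6*y^2 - 6*y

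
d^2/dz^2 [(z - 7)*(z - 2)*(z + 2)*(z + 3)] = 12*z^2 - 24*z - 50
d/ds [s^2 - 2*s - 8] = 2*s - 2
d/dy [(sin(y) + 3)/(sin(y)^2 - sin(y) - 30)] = (-6*sin(y) + cos(y)^2 - 28)*cos(y)/(sin(y) + cos(y)^2 + 29)^2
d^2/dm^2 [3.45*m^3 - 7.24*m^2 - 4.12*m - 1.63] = 20.7*m - 14.48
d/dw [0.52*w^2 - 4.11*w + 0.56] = 1.04*w - 4.11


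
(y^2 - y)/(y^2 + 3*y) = (y - 1)/(y + 3)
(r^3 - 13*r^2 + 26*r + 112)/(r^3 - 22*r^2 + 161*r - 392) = (r + 2)/(r - 7)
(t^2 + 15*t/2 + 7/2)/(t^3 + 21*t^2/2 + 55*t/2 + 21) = (2*t + 1)/(2*t^2 + 7*t + 6)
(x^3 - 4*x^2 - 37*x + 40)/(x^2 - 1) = (x^2 - 3*x - 40)/(x + 1)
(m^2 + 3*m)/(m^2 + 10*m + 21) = m/(m + 7)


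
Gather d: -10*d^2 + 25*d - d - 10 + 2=-10*d^2 + 24*d - 8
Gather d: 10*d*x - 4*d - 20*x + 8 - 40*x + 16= d*(10*x - 4) - 60*x + 24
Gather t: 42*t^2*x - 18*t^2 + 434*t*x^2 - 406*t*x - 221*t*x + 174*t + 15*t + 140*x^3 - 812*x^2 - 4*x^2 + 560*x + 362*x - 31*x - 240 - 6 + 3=t^2*(42*x - 18) + t*(434*x^2 - 627*x + 189) + 140*x^3 - 816*x^2 + 891*x - 243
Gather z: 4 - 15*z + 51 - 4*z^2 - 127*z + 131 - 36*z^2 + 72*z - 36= -40*z^2 - 70*z + 150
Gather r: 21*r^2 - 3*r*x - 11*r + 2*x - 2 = 21*r^2 + r*(-3*x - 11) + 2*x - 2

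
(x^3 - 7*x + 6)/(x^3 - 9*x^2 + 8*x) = (x^2 + x - 6)/(x*(x - 8))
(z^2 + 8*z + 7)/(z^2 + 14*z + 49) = (z + 1)/(z + 7)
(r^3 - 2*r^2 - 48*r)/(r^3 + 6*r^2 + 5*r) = (r^2 - 2*r - 48)/(r^2 + 6*r + 5)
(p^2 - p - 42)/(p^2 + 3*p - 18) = (p - 7)/(p - 3)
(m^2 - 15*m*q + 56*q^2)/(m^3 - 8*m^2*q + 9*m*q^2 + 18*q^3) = (m^2 - 15*m*q + 56*q^2)/(m^3 - 8*m^2*q + 9*m*q^2 + 18*q^3)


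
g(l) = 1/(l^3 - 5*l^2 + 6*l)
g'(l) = (-3*l^2 + 10*l - 6)/(l^3 - 5*l^2 + 6*l)^2 = (-3*l^2 + 10*l - 6)/(l^2*(l^2 - 5*l + 6)^2)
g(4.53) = 0.06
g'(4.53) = -0.07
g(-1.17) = -0.06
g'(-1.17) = -0.09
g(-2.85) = -0.01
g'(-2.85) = -0.01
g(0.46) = 0.56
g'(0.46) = -0.63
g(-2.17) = -0.02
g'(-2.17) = -0.02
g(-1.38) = -0.05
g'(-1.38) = -0.06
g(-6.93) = -0.00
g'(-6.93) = -0.00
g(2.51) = -1.59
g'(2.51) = 0.51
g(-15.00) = 0.00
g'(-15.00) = 0.00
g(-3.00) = -0.01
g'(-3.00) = -0.00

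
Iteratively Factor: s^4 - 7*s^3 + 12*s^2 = (s)*(s^3 - 7*s^2 + 12*s) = s*(s - 3)*(s^2 - 4*s) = s^2*(s - 3)*(s - 4)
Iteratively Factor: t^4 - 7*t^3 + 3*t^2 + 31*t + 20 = (t - 5)*(t^3 - 2*t^2 - 7*t - 4) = (t - 5)*(t - 4)*(t^2 + 2*t + 1) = (t - 5)*(t - 4)*(t + 1)*(t + 1)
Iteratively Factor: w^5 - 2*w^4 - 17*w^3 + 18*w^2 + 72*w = (w + 2)*(w^4 - 4*w^3 - 9*w^2 + 36*w) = (w - 3)*(w + 2)*(w^3 - w^2 - 12*w) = (w - 4)*(w - 3)*(w + 2)*(w^2 + 3*w) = w*(w - 4)*(w - 3)*(w + 2)*(w + 3)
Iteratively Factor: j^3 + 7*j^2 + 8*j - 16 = (j + 4)*(j^2 + 3*j - 4) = (j + 4)^2*(j - 1)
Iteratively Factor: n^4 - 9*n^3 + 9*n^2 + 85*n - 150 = (n - 5)*(n^3 - 4*n^2 - 11*n + 30) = (n - 5)^2*(n^2 + n - 6) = (n - 5)^2*(n + 3)*(n - 2)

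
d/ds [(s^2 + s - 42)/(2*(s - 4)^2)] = (80 - 9*s)/(2*(s^3 - 12*s^2 + 48*s - 64))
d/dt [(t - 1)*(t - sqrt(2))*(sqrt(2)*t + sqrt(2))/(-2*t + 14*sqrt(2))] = (-sqrt(2)*t^3 + 22*t^2 - 14*sqrt(2)*t - 6)/(t^2 - 14*sqrt(2)*t + 98)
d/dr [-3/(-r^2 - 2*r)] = 6*(-r - 1)/(r^2*(r + 2)^2)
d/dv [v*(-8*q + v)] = -8*q + 2*v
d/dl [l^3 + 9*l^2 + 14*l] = 3*l^2 + 18*l + 14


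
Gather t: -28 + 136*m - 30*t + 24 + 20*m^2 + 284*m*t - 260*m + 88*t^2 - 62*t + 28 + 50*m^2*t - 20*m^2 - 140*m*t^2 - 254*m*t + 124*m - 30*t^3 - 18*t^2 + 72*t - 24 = -30*t^3 + t^2*(70 - 140*m) + t*(50*m^2 + 30*m - 20)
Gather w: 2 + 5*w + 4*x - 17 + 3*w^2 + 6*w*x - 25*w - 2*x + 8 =3*w^2 + w*(6*x - 20) + 2*x - 7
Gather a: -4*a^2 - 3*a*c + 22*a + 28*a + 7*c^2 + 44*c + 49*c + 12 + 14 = -4*a^2 + a*(50 - 3*c) + 7*c^2 + 93*c + 26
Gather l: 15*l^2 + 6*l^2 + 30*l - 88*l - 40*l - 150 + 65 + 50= 21*l^2 - 98*l - 35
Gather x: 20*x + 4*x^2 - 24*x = 4*x^2 - 4*x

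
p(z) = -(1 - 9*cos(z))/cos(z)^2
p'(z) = -2*(1 - 9*cos(z))*sin(z)/cos(z)^3 - 9*sin(z)/cos(z)^2 = (9*cos(z) - 2)*sin(z)/cos(z)^3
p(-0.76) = 10.51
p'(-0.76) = -8.18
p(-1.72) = -105.80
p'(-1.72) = -1004.88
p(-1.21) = 17.47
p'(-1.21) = -25.03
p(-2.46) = -13.25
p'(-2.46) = -12.09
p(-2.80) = -10.68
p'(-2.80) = -4.20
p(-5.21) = 14.47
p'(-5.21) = 18.55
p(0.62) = 9.55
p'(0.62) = 5.74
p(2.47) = -13.13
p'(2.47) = 11.73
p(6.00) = 8.29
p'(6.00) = -2.10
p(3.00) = -10.11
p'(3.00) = 1.59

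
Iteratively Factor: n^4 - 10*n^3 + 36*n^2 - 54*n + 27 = (n - 1)*(n^3 - 9*n^2 + 27*n - 27) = (n - 3)*(n - 1)*(n^2 - 6*n + 9) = (n - 3)^2*(n - 1)*(n - 3)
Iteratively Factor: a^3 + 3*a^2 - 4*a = (a - 1)*(a^2 + 4*a) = (a - 1)*(a + 4)*(a)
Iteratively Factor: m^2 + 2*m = (m + 2)*(m)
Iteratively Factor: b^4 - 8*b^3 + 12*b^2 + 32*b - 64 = (b + 2)*(b^3 - 10*b^2 + 32*b - 32) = (b - 2)*(b + 2)*(b^2 - 8*b + 16) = (b - 4)*(b - 2)*(b + 2)*(b - 4)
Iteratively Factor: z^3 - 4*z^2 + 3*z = (z - 3)*(z^2 - z) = z*(z - 3)*(z - 1)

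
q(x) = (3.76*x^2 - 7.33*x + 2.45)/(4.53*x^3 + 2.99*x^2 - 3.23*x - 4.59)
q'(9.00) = -0.01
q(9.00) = 0.07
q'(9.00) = -0.01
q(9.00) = 0.07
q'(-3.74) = -0.20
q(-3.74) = -0.44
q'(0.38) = 0.86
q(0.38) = -0.04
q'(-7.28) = -0.03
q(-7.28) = -0.16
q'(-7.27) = -0.03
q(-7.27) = -0.16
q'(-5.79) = -0.06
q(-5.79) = -0.22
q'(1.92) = 0.09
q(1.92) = 0.07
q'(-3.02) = -0.38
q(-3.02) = -0.64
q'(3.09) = 0.00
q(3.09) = 0.11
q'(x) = (7.52*x - 7.33)/(4.53*x^3 + 2.99*x^2 - 3.23*x - 4.59) + (-13.59*x^2 - 5.98*x + 3.23)*(3.76*x^2 - 7.33*x + 2.45)/(4.53*x^3 + 2.99*x^2 - 3.23*x - 4.59)^2 = (-17.0328*x^4 + 66.4098*x^3 - 23.5236*x^2 - 49.1678*x + 41.5582)/(20.5209*x^6 + 27.0894*x^5 - 20.3237*x^4 - 60.9008*x^3 - 17.0153*x^2 + 29.6514*x + 21.0681)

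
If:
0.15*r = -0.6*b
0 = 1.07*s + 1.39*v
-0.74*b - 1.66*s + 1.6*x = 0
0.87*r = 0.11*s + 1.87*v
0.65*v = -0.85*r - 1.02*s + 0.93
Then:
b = -0.46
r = 1.82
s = -1.19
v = 0.92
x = -1.45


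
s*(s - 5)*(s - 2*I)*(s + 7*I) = s^4 - 5*s^3 + 5*I*s^3 + 14*s^2 - 25*I*s^2 - 70*s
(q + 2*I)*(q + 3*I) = q^2 + 5*I*q - 6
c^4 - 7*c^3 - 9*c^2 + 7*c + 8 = (c - 8)*(c - 1)*(c + 1)^2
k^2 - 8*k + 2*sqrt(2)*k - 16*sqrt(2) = (k - 8)*(k + 2*sqrt(2))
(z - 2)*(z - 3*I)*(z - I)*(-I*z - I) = -I*z^4 - 4*z^3 + I*z^3 + 4*z^2 + 5*I*z^2 + 8*z - 3*I*z - 6*I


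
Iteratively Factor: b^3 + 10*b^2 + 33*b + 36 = (b + 3)*(b^2 + 7*b + 12) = (b + 3)*(b + 4)*(b + 3)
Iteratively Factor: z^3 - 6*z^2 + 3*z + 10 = (z - 5)*(z^2 - z - 2) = (z - 5)*(z - 2)*(z + 1)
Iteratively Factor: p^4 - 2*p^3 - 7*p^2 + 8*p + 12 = (p - 3)*(p^3 + p^2 - 4*p - 4) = (p - 3)*(p + 1)*(p^2 - 4) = (p - 3)*(p + 1)*(p + 2)*(p - 2)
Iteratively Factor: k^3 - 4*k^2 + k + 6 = (k + 1)*(k^2 - 5*k + 6) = (k - 3)*(k + 1)*(k - 2)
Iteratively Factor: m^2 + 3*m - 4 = (m - 1)*(m + 4)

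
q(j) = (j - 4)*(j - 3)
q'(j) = 2*j - 7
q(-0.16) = 13.15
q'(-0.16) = -7.32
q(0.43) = 9.17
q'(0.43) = -6.14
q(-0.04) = 12.28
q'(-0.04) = -7.08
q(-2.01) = 30.11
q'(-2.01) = -11.02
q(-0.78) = 18.07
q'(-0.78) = -8.56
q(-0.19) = 13.37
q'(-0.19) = -7.38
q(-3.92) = 54.81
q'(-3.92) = -14.84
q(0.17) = 10.84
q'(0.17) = -6.66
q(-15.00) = 342.00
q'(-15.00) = -37.00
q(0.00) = 12.00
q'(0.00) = -7.00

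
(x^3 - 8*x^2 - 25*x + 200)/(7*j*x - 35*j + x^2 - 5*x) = (x^2 - 3*x - 40)/(7*j + x)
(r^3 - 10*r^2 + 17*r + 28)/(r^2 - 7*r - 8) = (r^2 - 11*r + 28)/(r - 8)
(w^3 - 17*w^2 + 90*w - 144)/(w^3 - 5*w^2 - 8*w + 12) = (w^2 - 11*w + 24)/(w^2 + w - 2)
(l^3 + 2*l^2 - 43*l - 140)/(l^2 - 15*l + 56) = (l^2 + 9*l + 20)/(l - 8)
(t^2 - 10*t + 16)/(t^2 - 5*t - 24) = (t - 2)/(t + 3)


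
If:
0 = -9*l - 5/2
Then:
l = -5/18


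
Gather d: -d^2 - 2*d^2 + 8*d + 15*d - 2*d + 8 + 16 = -3*d^2 + 21*d + 24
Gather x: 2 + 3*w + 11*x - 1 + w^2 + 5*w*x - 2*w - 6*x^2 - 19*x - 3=w^2 + w - 6*x^2 + x*(5*w - 8) - 2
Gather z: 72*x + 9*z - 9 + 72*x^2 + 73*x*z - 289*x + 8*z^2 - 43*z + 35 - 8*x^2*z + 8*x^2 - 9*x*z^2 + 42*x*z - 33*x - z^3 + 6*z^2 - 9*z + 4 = 80*x^2 - 250*x - z^3 + z^2*(14 - 9*x) + z*(-8*x^2 + 115*x - 43) + 30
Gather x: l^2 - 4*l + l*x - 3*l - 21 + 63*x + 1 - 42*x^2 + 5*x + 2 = l^2 - 7*l - 42*x^2 + x*(l + 68) - 18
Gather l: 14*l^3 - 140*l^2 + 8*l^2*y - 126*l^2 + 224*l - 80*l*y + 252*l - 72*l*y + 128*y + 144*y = 14*l^3 + l^2*(8*y - 266) + l*(476 - 152*y) + 272*y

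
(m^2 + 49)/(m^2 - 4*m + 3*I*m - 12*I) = (m^2 + 49)/(m^2 + m*(-4 + 3*I) - 12*I)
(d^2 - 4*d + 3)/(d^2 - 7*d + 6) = (d - 3)/(d - 6)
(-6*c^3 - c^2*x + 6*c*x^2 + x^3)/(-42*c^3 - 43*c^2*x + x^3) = (-c + x)/(-7*c + x)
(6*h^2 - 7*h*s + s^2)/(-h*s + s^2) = (-6*h + s)/s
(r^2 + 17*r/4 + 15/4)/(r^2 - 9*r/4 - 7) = (4*r^2 + 17*r + 15)/(4*r^2 - 9*r - 28)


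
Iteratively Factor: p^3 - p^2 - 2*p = (p + 1)*(p^2 - 2*p) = p*(p + 1)*(p - 2)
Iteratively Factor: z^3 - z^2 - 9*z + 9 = (z - 3)*(z^2 + 2*z - 3) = (z - 3)*(z + 3)*(z - 1)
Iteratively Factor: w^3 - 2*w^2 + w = (w - 1)*(w^2 - w) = w*(w - 1)*(w - 1)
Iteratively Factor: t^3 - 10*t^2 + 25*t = (t - 5)*(t^2 - 5*t) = t*(t - 5)*(t - 5)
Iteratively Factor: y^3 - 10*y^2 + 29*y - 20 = (y - 5)*(y^2 - 5*y + 4) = (y - 5)*(y - 1)*(y - 4)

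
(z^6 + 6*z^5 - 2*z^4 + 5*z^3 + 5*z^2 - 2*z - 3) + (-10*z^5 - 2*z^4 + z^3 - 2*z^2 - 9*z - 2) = z^6 - 4*z^5 - 4*z^4 + 6*z^3 + 3*z^2 - 11*z - 5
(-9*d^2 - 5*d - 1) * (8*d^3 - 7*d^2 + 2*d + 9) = -72*d^5 + 23*d^4 + 9*d^3 - 84*d^2 - 47*d - 9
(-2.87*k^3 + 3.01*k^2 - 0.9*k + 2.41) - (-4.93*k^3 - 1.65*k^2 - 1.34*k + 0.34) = 2.06*k^3 + 4.66*k^2 + 0.44*k + 2.07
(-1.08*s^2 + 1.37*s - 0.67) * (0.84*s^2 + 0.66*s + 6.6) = -0.9072*s^4 + 0.438*s^3 - 6.7866*s^2 + 8.5998*s - 4.422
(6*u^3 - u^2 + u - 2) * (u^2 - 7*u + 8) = 6*u^5 - 43*u^4 + 56*u^3 - 17*u^2 + 22*u - 16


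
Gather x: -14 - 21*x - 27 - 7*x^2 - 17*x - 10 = -7*x^2 - 38*x - 51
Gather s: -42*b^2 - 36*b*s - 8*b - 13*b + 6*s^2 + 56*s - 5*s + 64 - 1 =-42*b^2 - 21*b + 6*s^2 + s*(51 - 36*b) + 63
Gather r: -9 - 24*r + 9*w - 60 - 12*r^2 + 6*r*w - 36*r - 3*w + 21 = -12*r^2 + r*(6*w - 60) + 6*w - 48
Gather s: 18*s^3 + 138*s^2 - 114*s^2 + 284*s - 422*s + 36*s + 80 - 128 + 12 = 18*s^3 + 24*s^2 - 102*s - 36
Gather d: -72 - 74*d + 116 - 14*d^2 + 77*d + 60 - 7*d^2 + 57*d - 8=-21*d^2 + 60*d + 96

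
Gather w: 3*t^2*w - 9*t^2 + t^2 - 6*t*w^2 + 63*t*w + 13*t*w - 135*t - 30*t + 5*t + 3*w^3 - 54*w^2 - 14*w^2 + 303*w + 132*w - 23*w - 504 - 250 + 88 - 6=-8*t^2 - 160*t + 3*w^3 + w^2*(-6*t - 68) + w*(3*t^2 + 76*t + 412) - 672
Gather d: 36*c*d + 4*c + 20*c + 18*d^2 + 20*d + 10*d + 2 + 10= 24*c + 18*d^2 + d*(36*c + 30) + 12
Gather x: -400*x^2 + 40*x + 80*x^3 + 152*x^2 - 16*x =80*x^3 - 248*x^2 + 24*x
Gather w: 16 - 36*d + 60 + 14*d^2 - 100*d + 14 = 14*d^2 - 136*d + 90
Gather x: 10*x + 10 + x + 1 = 11*x + 11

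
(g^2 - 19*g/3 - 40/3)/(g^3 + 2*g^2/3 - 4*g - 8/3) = (3*g^2 - 19*g - 40)/(3*g^3 + 2*g^2 - 12*g - 8)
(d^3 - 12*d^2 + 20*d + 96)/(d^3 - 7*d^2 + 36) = (d - 8)/(d - 3)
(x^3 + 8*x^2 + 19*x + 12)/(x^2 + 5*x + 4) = x + 3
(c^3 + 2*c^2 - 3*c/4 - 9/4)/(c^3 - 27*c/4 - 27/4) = (c - 1)/(c - 3)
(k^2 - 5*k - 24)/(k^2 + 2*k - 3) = (k - 8)/(k - 1)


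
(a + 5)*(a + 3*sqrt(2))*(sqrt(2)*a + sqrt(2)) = sqrt(2)*a^3 + 6*a^2 + 6*sqrt(2)*a^2 + 5*sqrt(2)*a + 36*a + 30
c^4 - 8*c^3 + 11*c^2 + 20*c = c*(c - 5)*(c - 4)*(c + 1)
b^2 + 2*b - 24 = (b - 4)*(b + 6)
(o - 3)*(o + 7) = o^2 + 4*o - 21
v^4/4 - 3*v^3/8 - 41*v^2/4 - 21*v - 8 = (v/4 + 1)*(v - 8)*(v + 1/2)*(v + 2)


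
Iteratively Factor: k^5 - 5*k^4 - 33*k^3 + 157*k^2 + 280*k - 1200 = (k - 5)*(k^4 - 33*k^2 - 8*k + 240) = (k - 5)*(k + 4)*(k^3 - 4*k^2 - 17*k + 60) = (k - 5)^2*(k + 4)*(k^2 + k - 12) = (k - 5)^2*(k - 3)*(k + 4)*(k + 4)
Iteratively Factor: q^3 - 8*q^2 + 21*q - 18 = (q - 3)*(q^2 - 5*q + 6) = (q - 3)*(q - 2)*(q - 3)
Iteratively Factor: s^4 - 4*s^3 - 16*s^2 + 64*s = (s - 4)*(s^3 - 16*s) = s*(s - 4)*(s^2 - 16) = s*(s - 4)*(s + 4)*(s - 4)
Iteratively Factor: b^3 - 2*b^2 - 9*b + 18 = (b + 3)*(b^2 - 5*b + 6) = (b - 2)*(b + 3)*(b - 3)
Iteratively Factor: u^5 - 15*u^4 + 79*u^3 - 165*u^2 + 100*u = (u - 5)*(u^4 - 10*u^3 + 29*u^2 - 20*u) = (u - 5)^2*(u^3 - 5*u^2 + 4*u) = (u - 5)^2*(u - 1)*(u^2 - 4*u) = u*(u - 5)^2*(u - 1)*(u - 4)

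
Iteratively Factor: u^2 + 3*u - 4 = (u - 1)*(u + 4)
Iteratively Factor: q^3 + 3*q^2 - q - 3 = (q + 1)*(q^2 + 2*q - 3) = (q - 1)*(q + 1)*(q + 3)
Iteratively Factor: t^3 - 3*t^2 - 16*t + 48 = (t + 4)*(t^2 - 7*t + 12) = (t - 3)*(t + 4)*(t - 4)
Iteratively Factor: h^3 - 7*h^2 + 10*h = (h)*(h^2 - 7*h + 10) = h*(h - 2)*(h - 5)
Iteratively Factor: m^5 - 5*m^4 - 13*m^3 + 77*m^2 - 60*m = (m - 1)*(m^4 - 4*m^3 - 17*m^2 + 60*m) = m*(m - 1)*(m^3 - 4*m^2 - 17*m + 60) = m*(m - 3)*(m - 1)*(m^2 - m - 20) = m*(m - 5)*(m - 3)*(m - 1)*(m + 4)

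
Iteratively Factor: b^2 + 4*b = (b)*(b + 4)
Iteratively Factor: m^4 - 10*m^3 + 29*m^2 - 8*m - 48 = (m - 3)*(m^3 - 7*m^2 + 8*m + 16) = (m - 3)*(m + 1)*(m^2 - 8*m + 16) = (m - 4)*(m - 3)*(m + 1)*(m - 4)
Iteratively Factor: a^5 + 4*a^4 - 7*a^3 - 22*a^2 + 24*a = (a - 2)*(a^4 + 6*a^3 + 5*a^2 - 12*a) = (a - 2)*(a + 4)*(a^3 + 2*a^2 - 3*a) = (a - 2)*(a + 3)*(a + 4)*(a^2 - a) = a*(a - 2)*(a + 3)*(a + 4)*(a - 1)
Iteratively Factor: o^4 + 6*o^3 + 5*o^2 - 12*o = (o)*(o^3 + 6*o^2 + 5*o - 12) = o*(o - 1)*(o^2 + 7*o + 12) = o*(o - 1)*(o + 4)*(o + 3)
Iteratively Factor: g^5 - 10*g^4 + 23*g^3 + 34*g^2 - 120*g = (g - 4)*(g^4 - 6*g^3 - g^2 + 30*g) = g*(g - 4)*(g^3 - 6*g^2 - g + 30) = g*(g - 4)*(g - 3)*(g^2 - 3*g - 10) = g*(g - 5)*(g - 4)*(g - 3)*(g + 2)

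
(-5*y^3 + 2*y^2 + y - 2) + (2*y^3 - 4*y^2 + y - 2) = -3*y^3 - 2*y^2 + 2*y - 4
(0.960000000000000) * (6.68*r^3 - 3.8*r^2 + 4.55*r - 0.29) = 6.4128*r^3 - 3.648*r^2 + 4.368*r - 0.2784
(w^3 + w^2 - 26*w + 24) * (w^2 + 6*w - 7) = w^5 + 7*w^4 - 27*w^3 - 139*w^2 + 326*w - 168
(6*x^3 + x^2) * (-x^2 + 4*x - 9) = -6*x^5 + 23*x^4 - 50*x^3 - 9*x^2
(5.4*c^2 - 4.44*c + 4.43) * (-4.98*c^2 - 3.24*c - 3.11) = -26.892*c^4 + 4.6152*c^3 - 24.4698*c^2 - 0.544799999999999*c - 13.7773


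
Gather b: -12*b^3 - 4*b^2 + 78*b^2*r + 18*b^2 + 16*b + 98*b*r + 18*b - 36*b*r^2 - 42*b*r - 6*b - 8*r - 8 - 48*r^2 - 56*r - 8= -12*b^3 + b^2*(78*r + 14) + b*(-36*r^2 + 56*r + 28) - 48*r^2 - 64*r - 16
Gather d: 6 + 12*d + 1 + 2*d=14*d + 7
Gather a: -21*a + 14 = 14 - 21*a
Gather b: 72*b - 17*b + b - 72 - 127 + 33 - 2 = 56*b - 168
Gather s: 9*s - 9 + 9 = 9*s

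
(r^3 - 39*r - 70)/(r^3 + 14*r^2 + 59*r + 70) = (r - 7)/(r + 7)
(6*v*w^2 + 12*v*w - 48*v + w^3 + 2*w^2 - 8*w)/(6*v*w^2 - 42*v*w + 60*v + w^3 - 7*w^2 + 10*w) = (w + 4)/(w - 5)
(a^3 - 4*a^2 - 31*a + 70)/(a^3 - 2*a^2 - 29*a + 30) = (a^2 - 9*a + 14)/(a^2 - 7*a + 6)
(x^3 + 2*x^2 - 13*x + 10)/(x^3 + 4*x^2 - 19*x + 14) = (x + 5)/(x + 7)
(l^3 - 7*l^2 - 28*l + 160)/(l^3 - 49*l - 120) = (l - 4)/(l + 3)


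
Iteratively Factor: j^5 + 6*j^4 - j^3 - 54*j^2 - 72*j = (j)*(j^4 + 6*j^3 - j^2 - 54*j - 72) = j*(j - 3)*(j^3 + 9*j^2 + 26*j + 24) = j*(j - 3)*(j + 2)*(j^2 + 7*j + 12) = j*(j - 3)*(j + 2)*(j + 4)*(j + 3)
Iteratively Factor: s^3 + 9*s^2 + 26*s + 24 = (s + 4)*(s^2 + 5*s + 6) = (s + 2)*(s + 4)*(s + 3)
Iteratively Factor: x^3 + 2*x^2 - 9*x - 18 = (x + 2)*(x^2 - 9) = (x + 2)*(x + 3)*(x - 3)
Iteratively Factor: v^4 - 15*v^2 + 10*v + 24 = (v + 4)*(v^3 - 4*v^2 + v + 6) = (v + 1)*(v + 4)*(v^2 - 5*v + 6) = (v - 3)*(v + 1)*(v + 4)*(v - 2)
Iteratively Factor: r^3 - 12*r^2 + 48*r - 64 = (r - 4)*(r^2 - 8*r + 16) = (r - 4)^2*(r - 4)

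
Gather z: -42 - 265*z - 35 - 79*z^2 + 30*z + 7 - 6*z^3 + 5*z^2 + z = -6*z^3 - 74*z^2 - 234*z - 70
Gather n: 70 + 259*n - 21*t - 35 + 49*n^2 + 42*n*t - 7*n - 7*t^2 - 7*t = 49*n^2 + n*(42*t + 252) - 7*t^2 - 28*t + 35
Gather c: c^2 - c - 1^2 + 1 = c^2 - c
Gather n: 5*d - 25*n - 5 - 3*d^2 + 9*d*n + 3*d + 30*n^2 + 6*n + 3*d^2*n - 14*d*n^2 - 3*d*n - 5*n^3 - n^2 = -3*d^2 + 8*d - 5*n^3 + n^2*(29 - 14*d) + n*(3*d^2 + 6*d - 19) - 5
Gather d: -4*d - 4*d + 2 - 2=-8*d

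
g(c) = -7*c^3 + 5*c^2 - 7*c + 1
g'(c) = -21*c^2 + 10*c - 7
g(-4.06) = 580.30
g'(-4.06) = -393.76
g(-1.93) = 83.46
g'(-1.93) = -104.52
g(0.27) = -0.66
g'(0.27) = -5.83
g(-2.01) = 92.11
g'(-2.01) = -111.94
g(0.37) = -1.26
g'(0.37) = -6.17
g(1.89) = -41.63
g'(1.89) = -63.11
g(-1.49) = 45.69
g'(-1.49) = -68.52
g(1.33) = -15.93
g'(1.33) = -30.85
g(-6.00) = 1735.00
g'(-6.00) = -823.00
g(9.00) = -4760.00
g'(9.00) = -1618.00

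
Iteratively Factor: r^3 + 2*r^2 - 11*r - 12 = (r + 4)*(r^2 - 2*r - 3) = (r - 3)*(r + 4)*(r + 1)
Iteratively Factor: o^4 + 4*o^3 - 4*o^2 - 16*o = (o)*(o^3 + 4*o^2 - 4*o - 16) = o*(o - 2)*(o^2 + 6*o + 8) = o*(o - 2)*(o + 4)*(o + 2)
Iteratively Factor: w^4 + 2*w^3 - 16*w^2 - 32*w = (w)*(w^3 + 2*w^2 - 16*w - 32) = w*(w + 2)*(w^2 - 16) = w*(w - 4)*(w + 2)*(w + 4)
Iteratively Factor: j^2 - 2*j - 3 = (j + 1)*(j - 3)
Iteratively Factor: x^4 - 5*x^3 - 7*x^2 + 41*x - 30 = (x - 5)*(x^3 - 7*x + 6) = (x - 5)*(x + 3)*(x^2 - 3*x + 2) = (x - 5)*(x - 1)*(x + 3)*(x - 2)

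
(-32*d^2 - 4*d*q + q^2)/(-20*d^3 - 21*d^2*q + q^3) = (-8*d + q)/(-5*d^2 - 4*d*q + q^2)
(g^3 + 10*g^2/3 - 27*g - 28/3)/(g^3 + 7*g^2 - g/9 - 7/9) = 3*(g - 4)/(3*g - 1)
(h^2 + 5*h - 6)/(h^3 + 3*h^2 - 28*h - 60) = (h - 1)/(h^2 - 3*h - 10)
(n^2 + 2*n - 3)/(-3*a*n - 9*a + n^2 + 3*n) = (1 - n)/(3*a - n)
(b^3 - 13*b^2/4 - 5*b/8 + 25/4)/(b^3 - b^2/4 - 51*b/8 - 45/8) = (2*b^2 - 9*b + 10)/(2*b^2 - 3*b - 9)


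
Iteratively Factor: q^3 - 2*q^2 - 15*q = (q + 3)*(q^2 - 5*q) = (q - 5)*(q + 3)*(q)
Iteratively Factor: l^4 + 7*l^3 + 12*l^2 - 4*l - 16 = (l + 2)*(l^3 + 5*l^2 + 2*l - 8) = (l - 1)*(l + 2)*(l^2 + 6*l + 8) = (l - 1)*(l + 2)*(l + 4)*(l + 2)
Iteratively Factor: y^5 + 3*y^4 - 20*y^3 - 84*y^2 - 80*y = (y + 2)*(y^4 + y^3 - 22*y^2 - 40*y) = y*(y + 2)*(y^3 + y^2 - 22*y - 40) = y*(y + 2)*(y + 4)*(y^2 - 3*y - 10) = y*(y - 5)*(y + 2)*(y + 4)*(y + 2)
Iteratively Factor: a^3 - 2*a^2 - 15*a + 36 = (a - 3)*(a^2 + a - 12) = (a - 3)^2*(a + 4)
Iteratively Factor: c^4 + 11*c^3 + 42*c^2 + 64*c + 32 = (c + 2)*(c^3 + 9*c^2 + 24*c + 16) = (c + 2)*(c + 4)*(c^2 + 5*c + 4) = (c + 2)*(c + 4)^2*(c + 1)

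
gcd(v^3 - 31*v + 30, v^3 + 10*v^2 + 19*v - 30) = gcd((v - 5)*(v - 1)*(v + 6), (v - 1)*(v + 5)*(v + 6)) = v^2 + 5*v - 6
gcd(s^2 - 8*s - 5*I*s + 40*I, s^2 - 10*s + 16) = s - 8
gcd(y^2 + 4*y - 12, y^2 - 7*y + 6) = 1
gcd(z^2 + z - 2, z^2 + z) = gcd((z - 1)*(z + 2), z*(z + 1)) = 1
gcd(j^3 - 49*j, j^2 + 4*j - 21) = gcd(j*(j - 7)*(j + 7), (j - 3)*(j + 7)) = j + 7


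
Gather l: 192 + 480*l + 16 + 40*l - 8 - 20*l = 500*l + 200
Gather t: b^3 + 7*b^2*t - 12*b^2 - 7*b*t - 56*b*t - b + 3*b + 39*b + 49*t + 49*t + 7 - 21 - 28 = b^3 - 12*b^2 + 41*b + t*(7*b^2 - 63*b + 98) - 42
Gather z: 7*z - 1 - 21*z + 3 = 2 - 14*z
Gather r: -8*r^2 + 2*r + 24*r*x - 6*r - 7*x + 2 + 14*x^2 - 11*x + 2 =-8*r^2 + r*(24*x - 4) + 14*x^2 - 18*x + 4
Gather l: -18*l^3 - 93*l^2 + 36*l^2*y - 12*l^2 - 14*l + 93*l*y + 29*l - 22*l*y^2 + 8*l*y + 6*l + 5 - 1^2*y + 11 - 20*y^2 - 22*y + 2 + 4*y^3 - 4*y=-18*l^3 + l^2*(36*y - 105) + l*(-22*y^2 + 101*y + 21) + 4*y^3 - 20*y^2 - 27*y + 18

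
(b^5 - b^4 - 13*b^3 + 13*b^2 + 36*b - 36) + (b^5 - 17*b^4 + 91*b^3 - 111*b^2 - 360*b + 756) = 2*b^5 - 18*b^4 + 78*b^3 - 98*b^2 - 324*b + 720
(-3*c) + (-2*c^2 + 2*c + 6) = -2*c^2 - c + 6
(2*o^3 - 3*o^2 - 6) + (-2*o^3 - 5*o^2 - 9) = -8*o^2 - 15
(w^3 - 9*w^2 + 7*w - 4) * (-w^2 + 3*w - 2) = -w^5 + 12*w^4 - 36*w^3 + 43*w^2 - 26*w + 8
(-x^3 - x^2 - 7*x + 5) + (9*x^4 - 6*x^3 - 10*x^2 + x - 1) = 9*x^4 - 7*x^3 - 11*x^2 - 6*x + 4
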